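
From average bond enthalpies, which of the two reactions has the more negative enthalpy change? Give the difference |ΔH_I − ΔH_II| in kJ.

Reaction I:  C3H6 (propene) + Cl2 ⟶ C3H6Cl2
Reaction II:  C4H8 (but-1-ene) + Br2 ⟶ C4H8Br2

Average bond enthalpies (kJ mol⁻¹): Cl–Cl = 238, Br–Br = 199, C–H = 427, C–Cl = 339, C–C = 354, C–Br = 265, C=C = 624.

Reaction I:
  Bonds broken (reactants):
    C–C: 1 × 354 = 354
    C–H: 6 × 427 = 2562
    C=C: 1 × 624 = 624
    Cl–Cl: 1 × 238 = 238
    Σ(broken) = 3778 kJ
  Bonds formed (products):
    C–C: 2 × 354 = 708
    C–Cl: 2 × 339 = 678
    C–H: 6 × 427 = 2562
    Σ(formed) = 3948 kJ
  ΔH_I = 3778 − 3948 = −170 kJ
Reaction II:
  Bonds broken (reactants):
    Br–Br: 1 × 199 = 199
    C–C: 2 × 354 = 708
    C–H: 8 × 427 = 3416
    C=C: 1 × 624 = 624
    Σ(broken) = 4947 kJ
  Bonds formed (products):
    C–Br: 2 × 265 = 530
    C–C: 3 × 354 = 1062
    C–H: 8 × 427 = 3416
    Σ(formed) = 5008 kJ
  ΔH_II = 4947 − 5008 = −61 kJ
ΔH_I − ΔH_II = −109 kJ, so reaction I has the more negative ΔH; |ΔH_I − ΔH_II| = 109 kJ.

Reaction I, by 109 kJ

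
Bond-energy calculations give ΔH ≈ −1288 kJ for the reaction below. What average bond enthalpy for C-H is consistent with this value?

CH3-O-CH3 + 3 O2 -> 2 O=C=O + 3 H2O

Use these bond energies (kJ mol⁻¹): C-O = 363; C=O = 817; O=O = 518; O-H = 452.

Let D be the C-H bond energy.
Σ(broken) = 6×D + 2×363 + 3×518 = 2280 + 6D
Σ(formed) = 4×817 + 6×452 = 5980
ΔH = Σ(broken) − Σ(formed) = (2280 + 6D) − (5980) = −3700 + 6D
Setting this equal to −1288 kJ gives 6D = 2412, so D = 402 kJ/mol.

D(C-H) ≈ 402 kJ/mol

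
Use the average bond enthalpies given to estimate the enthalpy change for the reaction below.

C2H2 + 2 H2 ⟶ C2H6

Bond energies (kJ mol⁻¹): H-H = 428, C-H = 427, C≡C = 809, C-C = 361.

Bonds broken (reactants):
  C≡C: 1 × 809 = 809
  C-H: 2 × 427 = 854
  H-H: 2 × 428 = 856
  Σ(broken) = 2519 kJ
Bonds formed (products):
  C-C: 1 × 361 = 361
  C-H: 6 × 427 = 2562
  Σ(formed) = 2923 kJ
ΔH = Σ(broken) − Σ(formed) = 2519 − 2923 = −404 kJ

ΔH ≈ −404 kJ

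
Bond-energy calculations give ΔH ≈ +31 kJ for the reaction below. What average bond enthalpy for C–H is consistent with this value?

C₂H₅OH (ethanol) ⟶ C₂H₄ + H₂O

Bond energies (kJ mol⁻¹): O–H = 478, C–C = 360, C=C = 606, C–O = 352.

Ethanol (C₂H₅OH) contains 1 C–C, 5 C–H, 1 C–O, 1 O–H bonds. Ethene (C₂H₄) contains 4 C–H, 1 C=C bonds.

Let D be the C–H bond energy.
Σ(broken) = 1×360 + 5×D + 1×352 + 1×478 = 1190 + 5D
Σ(formed) = 4×D + 1×606 + 2×478 = 1562 + 4D
ΔH = Σ(broken) − Σ(formed) = (1190 + 5D) − (1562 + 4D) = −372 + D
Setting this equal to +31 kJ gives D = 403 kJ/mol.

D(C–H) ≈ 403 kJ/mol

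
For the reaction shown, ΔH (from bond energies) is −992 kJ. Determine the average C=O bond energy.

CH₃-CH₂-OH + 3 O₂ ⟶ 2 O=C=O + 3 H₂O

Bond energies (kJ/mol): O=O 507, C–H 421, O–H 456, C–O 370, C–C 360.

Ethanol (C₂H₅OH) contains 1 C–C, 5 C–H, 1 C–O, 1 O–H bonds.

Let D be the C=O bond energy.
Σ(broken) = 1×360 + 5×421 + 1×370 + 1×456 + 3×507 = 4812
Σ(formed) = 4×D + 6×456 = 2736 + 4D
ΔH = Σ(broken) − Σ(formed) = (4812) − (2736 + 4D) = +2076 − 4D
Setting this equal to −992 kJ gives 4D = 3068, so D = 767 kJ/mol.

D(C=O) ≈ 767 kJ/mol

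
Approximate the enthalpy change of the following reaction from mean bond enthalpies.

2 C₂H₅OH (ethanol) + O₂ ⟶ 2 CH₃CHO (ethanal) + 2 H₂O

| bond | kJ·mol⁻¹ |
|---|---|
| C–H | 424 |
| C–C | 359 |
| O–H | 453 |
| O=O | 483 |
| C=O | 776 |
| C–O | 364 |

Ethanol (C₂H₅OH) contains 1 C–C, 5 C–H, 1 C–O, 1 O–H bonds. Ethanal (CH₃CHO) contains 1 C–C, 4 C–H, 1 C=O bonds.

Bonds broken (reactants):
  C–C: 2 × 359 = 718
  C–H: 10 × 424 = 4240
  C–O: 2 × 364 = 728
  O–H: 2 × 453 = 906
  O=O: 1 × 483 = 483
  Σ(broken) = 7075 kJ
Bonds formed (products):
  C–C: 2 × 359 = 718
  C–H: 8 × 424 = 3392
  C=O: 2 × 776 = 1552
  O–H: 4 × 453 = 1812
  Σ(formed) = 7474 kJ
ΔH = Σ(broken) − Σ(formed) = 7075 − 7474 = −399 kJ

ΔH ≈ −399 kJ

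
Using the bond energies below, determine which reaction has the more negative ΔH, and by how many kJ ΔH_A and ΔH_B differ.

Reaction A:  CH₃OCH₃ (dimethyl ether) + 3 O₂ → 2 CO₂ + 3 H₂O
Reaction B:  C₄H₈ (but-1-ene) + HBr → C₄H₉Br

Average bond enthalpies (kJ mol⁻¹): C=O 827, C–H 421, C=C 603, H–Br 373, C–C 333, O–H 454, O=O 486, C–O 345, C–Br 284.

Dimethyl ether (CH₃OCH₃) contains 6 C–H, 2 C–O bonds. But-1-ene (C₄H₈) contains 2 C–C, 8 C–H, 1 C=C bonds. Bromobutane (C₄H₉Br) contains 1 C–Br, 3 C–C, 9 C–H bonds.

Reaction A:
  Bonds broken (reactants):
    C–H: 6 × 421 = 2526
    C–O: 2 × 345 = 690
    O=O: 3 × 486 = 1458
    Σ(broken) = 4674 kJ
  Bonds formed (products):
    C=O: 4 × 827 = 3308
    O–H: 6 × 454 = 2724
    Σ(formed) = 6032 kJ
  ΔH_A = 4674 − 6032 = −1358 kJ
Reaction B:
  Bonds broken (reactants):
    C–C: 2 × 333 = 666
    C–H: 8 × 421 = 3368
    C=C: 1 × 603 = 603
    H–Br: 1 × 373 = 373
    Σ(broken) = 5010 kJ
  Bonds formed (products):
    C–Br: 1 × 284 = 284
    C–C: 3 × 333 = 999
    C–H: 9 × 421 = 3789
    Σ(formed) = 5072 kJ
  ΔH_B = 5010 − 5072 = −62 kJ
ΔH_A − ΔH_B = −1296 kJ, so reaction A has the more negative ΔH; |ΔH_A − ΔH_B| = 1296 kJ.

Reaction A, by 1296 kJ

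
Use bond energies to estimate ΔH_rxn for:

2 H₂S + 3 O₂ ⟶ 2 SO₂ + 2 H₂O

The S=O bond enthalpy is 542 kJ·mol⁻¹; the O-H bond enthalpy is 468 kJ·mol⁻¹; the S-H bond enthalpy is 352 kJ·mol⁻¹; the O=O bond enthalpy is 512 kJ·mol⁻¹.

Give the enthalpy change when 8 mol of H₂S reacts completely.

Bonds broken (reactants):
  O=O: 3 × 512 = 1536
  S-H: 4 × 352 = 1408
  Σ(broken) = 2944 kJ
Bonds formed (products):
  O-H: 4 × 468 = 1872
  S=O: 4 × 542 = 2168
  Σ(formed) = 4040 kJ
ΔH = Σ(broken) − Σ(formed) = 2944 − 4040 = −1096 kJ
For 4× the reaction as written: 4 × (−1096) = −4384 kJ

ΔH = −4384 kJ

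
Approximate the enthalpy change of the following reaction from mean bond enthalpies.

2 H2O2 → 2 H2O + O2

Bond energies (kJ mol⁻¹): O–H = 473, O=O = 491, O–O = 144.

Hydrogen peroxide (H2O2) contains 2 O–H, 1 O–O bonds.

Bonds broken (reactants):
  O–H: 4 × 473 = 1892
  O–O: 2 × 144 = 288
  Σ(broken) = 2180 kJ
Bonds formed (products):
  O–H: 4 × 473 = 1892
  O=O: 1 × 491 = 491
  Σ(formed) = 2383 kJ
ΔH = Σ(broken) − Σ(formed) = 2180 − 2383 = −203 kJ

ΔH ≈ −203 kJ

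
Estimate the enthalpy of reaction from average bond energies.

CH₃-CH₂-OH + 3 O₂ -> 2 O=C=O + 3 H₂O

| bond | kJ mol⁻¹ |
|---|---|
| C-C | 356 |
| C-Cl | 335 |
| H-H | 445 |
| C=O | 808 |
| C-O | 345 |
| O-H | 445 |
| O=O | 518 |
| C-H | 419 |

Bonds broken (reactants):
  C-C: 1 × 356 = 356
  C-H: 5 × 419 = 2095
  C-O: 1 × 345 = 345
  O-H: 1 × 445 = 445
  O=O: 3 × 518 = 1554
  Σ(broken) = 4795 kJ
Bonds formed (products):
  C=O: 4 × 808 = 3232
  O-H: 6 × 445 = 2670
  Σ(formed) = 5902 kJ
ΔH = Σ(broken) − Σ(formed) = 4795 − 5902 = −1107 kJ

ΔH ≈ −1107 kJ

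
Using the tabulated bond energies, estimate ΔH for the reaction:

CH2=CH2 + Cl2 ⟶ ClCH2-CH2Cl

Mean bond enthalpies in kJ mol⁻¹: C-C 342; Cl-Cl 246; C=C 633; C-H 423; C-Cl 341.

Bonds broken (reactants):
  C-H: 4 × 423 = 1692
  C=C: 1 × 633 = 633
  Cl-Cl: 1 × 246 = 246
  Σ(broken) = 2571 kJ
Bonds formed (products):
  C-C: 1 × 342 = 342
  C-Cl: 2 × 341 = 682
  C-H: 4 × 423 = 1692
  Σ(formed) = 2716 kJ
ΔH = Σ(broken) − Σ(formed) = 2571 − 2716 = −145 kJ

ΔH ≈ −145 kJ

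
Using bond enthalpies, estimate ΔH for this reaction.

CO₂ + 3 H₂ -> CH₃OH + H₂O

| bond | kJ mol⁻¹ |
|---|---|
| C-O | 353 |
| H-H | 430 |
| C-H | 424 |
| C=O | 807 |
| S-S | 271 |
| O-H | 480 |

Bonds broken (reactants):
  C=O: 2 × 807 = 1614
  H-H: 3 × 430 = 1290
  Σ(broken) = 2904 kJ
Bonds formed (products):
  C-H: 3 × 424 = 1272
  C-O: 1 × 353 = 353
  O-H: 3 × 480 = 1440
  Σ(formed) = 3065 kJ
ΔH = Σ(broken) − Σ(formed) = 2904 − 3065 = −161 kJ

ΔH ≈ −161 kJ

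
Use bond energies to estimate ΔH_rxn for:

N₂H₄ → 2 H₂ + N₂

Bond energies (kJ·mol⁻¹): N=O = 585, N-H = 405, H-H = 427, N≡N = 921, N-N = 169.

Bonds broken (reactants):
  N-H: 4 × 405 = 1620
  N-N: 1 × 169 = 169
  Σ(broken) = 1789 kJ
Bonds formed (products):
  H-H: 2 × 427 = 854
  N≡N: 1 × 921 = 921
  Σ(formed) = 1775 kJ
ΔH = Σ(broken) − Σ(formed) = 1789 − 1775 = +14 kJ

ΔH ≈ +14 kJ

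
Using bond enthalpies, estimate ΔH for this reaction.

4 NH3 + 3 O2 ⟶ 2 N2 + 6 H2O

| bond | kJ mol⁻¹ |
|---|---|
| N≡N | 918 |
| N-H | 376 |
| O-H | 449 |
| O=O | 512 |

ΔH ≈ −1176 kJ

Bonds broken (reactants):
  N-H: 12 × 376 = 4512
  O=O: 3 × 512 = 1536
  Σ(broken) = 6048 kJ
Bonds formed (products):
  N≡N: 2 × 918 = 1836
  O-H: 12 × 449 = 5388
  Σ(formed) = 7224 kJ
ΔH = Σ(broken) − Σ(formed) = 6048 − 7224 = −1176 kJ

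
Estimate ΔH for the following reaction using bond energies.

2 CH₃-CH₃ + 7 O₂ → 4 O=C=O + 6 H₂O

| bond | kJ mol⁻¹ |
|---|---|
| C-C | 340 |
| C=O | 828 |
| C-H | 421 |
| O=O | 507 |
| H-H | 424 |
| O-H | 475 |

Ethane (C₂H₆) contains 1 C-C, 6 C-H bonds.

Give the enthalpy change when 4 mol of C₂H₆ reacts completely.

ΔH = −6086 kJ

Bonds broken (reactants):
  C-C: 2 × 340 = 680
  C-H: 12 × 421 = 5052
  O=O: 7 × 507 = 3549
  Σ(broken) = 9281 kJ
Bonds formed (products):
  C=O: 8 × 828 = 6624
  O-H: 12 × 475 = 5700
  Σ(formed) = 12324 kJ
ΔH = Σ(broken) − Σ(formed) = 9281 − 12324 = −3043 kJ
For 2× the reaction as written: 2 × (−3043) = −6086 kJ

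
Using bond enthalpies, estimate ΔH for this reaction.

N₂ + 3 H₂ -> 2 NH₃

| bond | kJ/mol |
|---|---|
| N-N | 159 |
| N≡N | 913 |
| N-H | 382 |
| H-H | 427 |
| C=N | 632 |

ΔH ≈ −98 kJ

Bonds broken (reactants):
  H-H: 3 × 427 = 1281
  N≡N: 1 × 913 = 913
  Σ(broken) = 2194 kJ
Bonds formed (products):
  N-H: 6 × 382 = 2292
  Σ(formed) = 2292 kJ
ΔH = Σ(broken) − Σ(formed) = 2194 − 2292 = −98 kJ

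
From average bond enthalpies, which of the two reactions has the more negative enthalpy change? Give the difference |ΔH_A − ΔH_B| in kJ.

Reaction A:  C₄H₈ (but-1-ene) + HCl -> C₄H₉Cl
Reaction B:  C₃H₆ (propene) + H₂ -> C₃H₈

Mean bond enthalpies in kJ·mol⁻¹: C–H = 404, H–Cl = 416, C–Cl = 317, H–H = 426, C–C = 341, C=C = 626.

Reaction B, by 77 kJ

Reaction A:
  Bonds broken (reactants):
    C–C: 2 × 341 = 682
    C–H: 8 × 404 = 3232
    C=C: 1 × 626 = 626
    H–Cl: 1 × 416 = 416
    Σ(broken) = 4956 kJ
  Bonds formed (products):
    C–C: 3 × 341 = 1023
    C–Cl: 1 × 317 = 317
    C–H: 9 × 404 = 3636
    Σ(formed) = 4976 kJ
  ΔH_A = 4956 − 4976 = −20 kJ
Reaction B:
  Bonds broken (reactants):
    C–C: 1 × 341 = 341
    C–H: 6 × 404 = 2424
    C=C: 1 × 626 = 626
    H–H: 1 × 426 = 426
    Σ(broken) = 3817 kJ
  Bonds formed (products):
    C–C: 2 × 341 = 682
    C–H: 8 × 404 = 3232
    Σ(formed) = 3914 kJ
  ΔH_B = 3817 − 3914 = −97 kJ
ΔH_A − ΔH_B = +77 kJ, so reaction B has the more negative ΔH; |ΔH_A − ΔH_B| = 77 kJ.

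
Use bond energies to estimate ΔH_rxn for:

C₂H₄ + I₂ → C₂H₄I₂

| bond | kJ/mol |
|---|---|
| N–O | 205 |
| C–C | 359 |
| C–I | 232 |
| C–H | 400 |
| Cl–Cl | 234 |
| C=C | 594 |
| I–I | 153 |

Bonds broken (reactants):
  C–H: 4 × 400 = 1600
  C=C: 1 × 594 = 594
  I–I: 1 × 153 = 153
  Σ(broken) = 2347 kJ
Bonds formed (products):
  C–C: 1 × 359 = 359
  C–H: 4 × 400 = 1600
  C–I: 2 × 232 = 464
  Σ(formed) = 2423 kJ
ΔH = Σ(broken) − Σ(formed) = 2347 − 2423 = −76 kJ

ΔH ≈ −76 kJ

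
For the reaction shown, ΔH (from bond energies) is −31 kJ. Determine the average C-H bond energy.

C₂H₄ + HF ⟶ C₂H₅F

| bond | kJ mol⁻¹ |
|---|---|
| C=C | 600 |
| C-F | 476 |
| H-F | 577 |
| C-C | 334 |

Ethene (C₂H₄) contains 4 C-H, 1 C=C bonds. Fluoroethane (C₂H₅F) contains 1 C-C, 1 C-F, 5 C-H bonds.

D(C-H) ≈ 398 kJ/mol

Let D be the C-H bond energy.
Σ(broken) = 4×D + 1×600 + 1×577 = 1177 + 4D
Σ(formed) = 1×334 + 1×476 + 5×D = 810 + 5D
ΔH = Σ(broken) − Σ(formed) = (1177 + 4D) − (810 + 5D) = +367 − D
Setting this equal to −31 kJ gives D = 398 kJ/mol.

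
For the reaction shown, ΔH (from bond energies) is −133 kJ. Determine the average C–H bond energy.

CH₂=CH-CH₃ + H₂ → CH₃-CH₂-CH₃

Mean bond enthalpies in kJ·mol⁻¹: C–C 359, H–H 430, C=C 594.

Let D be the C–H bond energy.
Σ(broken) = 1×359 + 6×D + 1×594 + 1×430 = 1383 + 6D
Σ(formed) = 2×359 + 8×D = 718 + 8D
ΔH = Σ(broken) − Σ(formed) = (1383 + 6D) − (718 + 8D) = +665 − 2D
Setting this equal to −133 kJ gives 2D = 798, so D = 399 kJ/mol.

D(C–H) ≈ 399 kJ/mol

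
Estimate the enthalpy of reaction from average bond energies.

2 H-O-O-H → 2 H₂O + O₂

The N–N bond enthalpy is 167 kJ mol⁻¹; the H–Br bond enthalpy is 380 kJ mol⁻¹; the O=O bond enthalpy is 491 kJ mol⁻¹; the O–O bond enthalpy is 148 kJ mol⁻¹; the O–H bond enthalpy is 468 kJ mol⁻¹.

Bonds broken (reactants):
  O–H: 4 × 468 = 1872
  O–O: 2 × 148 = 296
  Σ(broken) = 2168 kJ
Bonds formed (products):
  O–H: 4 × 468 = 1872
  O=O: 1 × 491 = 491
  Σ(formed) = 2363 kJ
ΔH = Σ(broken) − Σ(formed) = 2168 − 2363 = −195 kJ

ΔH ≈ −195 kJ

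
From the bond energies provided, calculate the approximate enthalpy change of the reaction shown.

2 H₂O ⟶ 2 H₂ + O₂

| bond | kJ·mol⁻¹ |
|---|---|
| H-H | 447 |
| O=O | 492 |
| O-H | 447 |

Bonds broken (reactants):
  O-H: 4 × 447 = 1788
  Σ(broken) = 1788 kJ
Bonds formed (products):
  H-H: 2 × 447 = 894
  O=O: 1 × 492 = 492
  Σ(formed) = 1386 kJ
ΔH = Σ(broken) − Σ(formed) = 1788 − 1386 = +402 kJ

ΔH ≈ +402 kJ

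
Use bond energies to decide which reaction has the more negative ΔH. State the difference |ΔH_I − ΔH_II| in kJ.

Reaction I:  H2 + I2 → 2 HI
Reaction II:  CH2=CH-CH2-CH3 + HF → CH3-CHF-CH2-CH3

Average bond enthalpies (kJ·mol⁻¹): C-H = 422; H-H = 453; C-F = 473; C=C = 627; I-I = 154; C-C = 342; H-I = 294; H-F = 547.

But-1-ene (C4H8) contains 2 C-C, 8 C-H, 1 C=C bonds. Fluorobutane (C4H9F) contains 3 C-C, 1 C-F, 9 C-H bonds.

Reaction I:
  Bonds broken (reactants):
    H-H: 1 × 453 = 453
    I-I: 1 × 154 = 154
    Σ(broken) = 607 kJ
  Bonds formed (products):
    H-I: 2 × 294 = 588
    Σ(formed) = 588 kJ
  ΔH_I = 607 − 588 = +19 kJ
Reaction II:
  Bonds broken (reactants):
    C-C: 2 × 342 = 684
    C-H: 8 × 422 = 3376
    C=C: 1 × 627 = 627
    H-F: 1 × 547 = 547
    Σ(broken) = 5234 kJ
  Bonds formed (products):
    C-C: 3 × 342 = 1026
    C-F: 1 × 473 = 473
    C-H: 9 × 422 = 3798
    Σ(formed) = 5297 kJ
  ΔH_II = 5234 − 5297 = −63 kJ
ΔH_I − ΔH_II = +82 kJ, so reaction II has the more negative ΔH; |ΔH_I − ΔH_II| = 82 kJ.

Reaction II, by 82 kJ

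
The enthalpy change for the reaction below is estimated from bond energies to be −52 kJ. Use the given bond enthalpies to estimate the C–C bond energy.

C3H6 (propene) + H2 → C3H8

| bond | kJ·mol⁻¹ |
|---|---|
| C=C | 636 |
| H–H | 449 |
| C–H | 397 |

Let D be the C–C bond energy.
Σ(broken) = 1×D + 6×397 + 1×636 + 1×449 = 3467 + D
Σ(formed) = 2×D + 8×397 = 3176 + 2D
ΔH = Σ(broken) − Σ(formed) = (3467 + D) − (3176 + 2D) = +291 − D
Setting this equal to −52 kJ gives D = 343 kJ/mol.

D(C–C) ≈ 343 kJ/mol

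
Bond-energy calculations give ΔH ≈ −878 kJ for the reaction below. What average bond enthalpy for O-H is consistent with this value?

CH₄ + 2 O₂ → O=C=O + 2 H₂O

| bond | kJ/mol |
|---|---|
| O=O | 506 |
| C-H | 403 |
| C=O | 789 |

D(O-H) ≈ 481 kJ/mol

Let D be the O-H bond energy.
Σ(broken) = 4×403 + 2×506 = 2624
Σ(formed) = 2×789 + 4×D = 1578 + 4D
ΔH = Σ(broken) − Σ(formed) = (2624) − (1578 + 4D) = +1046 − 4D
Setting this equal to −878 kJ gives 4D = 1924, so D = 481 kJ/mol.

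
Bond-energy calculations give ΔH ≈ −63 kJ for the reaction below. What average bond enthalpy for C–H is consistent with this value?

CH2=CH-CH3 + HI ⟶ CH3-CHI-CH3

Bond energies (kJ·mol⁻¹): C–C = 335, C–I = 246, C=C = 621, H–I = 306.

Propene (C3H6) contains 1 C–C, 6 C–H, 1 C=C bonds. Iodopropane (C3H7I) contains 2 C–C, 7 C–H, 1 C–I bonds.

Let D be the C–H bond energy.
Σ(broken) = 1×335 + 6×D + 1×621 + 1×306 = 1262 + 6D
Σ(formed) = 2×335 + 7×D + 1×246 = 916 + 7D
ΔH = Σ(broken) − Σ(formed) = (1262 + 6D) − (916 + 7D) = +346 − D
Setting this equal to −63 kJ gives D = 409 kJ/mol.

D(C–H) ≈ 409 kJ/mol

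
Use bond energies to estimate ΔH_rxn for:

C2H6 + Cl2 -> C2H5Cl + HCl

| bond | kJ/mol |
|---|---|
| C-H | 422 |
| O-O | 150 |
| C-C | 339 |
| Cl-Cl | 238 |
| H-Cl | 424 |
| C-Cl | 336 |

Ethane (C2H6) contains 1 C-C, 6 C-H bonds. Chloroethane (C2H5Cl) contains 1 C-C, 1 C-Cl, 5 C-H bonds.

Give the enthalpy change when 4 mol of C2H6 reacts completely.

Bonds broken (reactants):
  C-C: 1 × 339 = 339
  C-H: 6 × 422 = 2532
  Cl-Cl: 1 × 238 = 238
  Σ(broken) = 3109 kJ
Bonds formed (products):
  C-C: 1 × 339 = 339
  C-Cl: 1 × 336 = 336
  C-H: 5 × 422 = 2110
  H-Cl: 1 × 424 = 424
  Σ(formed) = 3209 kJ
ΔH = Σ(broken) − Σ(formed) = 3109 − 3209 = −100 kJ
For 4× the reaction as written: 4 × (−100) = −400 kJ

ΔH = −400 kJ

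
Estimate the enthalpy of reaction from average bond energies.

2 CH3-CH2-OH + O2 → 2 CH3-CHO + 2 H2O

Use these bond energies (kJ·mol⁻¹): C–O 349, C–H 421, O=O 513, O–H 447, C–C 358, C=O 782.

ΔH ≈ −405 kJ

Bonds broken (reactants):
  C–C: 2 × 358 = 716
  C–H: 10 × 421 = 4210
  C–O: 2 × 349 = 698
  O–H: 2 × 447 = 894
  O=O: 1 × 513 = 513
  Σ(broken) = 7031 kJ
Bonds formed (products):
  C–C: 2 × 358 = 716
  C–H: 8 × 421 = 3368
  C=O: 2 × 782 = 1564
  O–H: 4 × 447 = 1788
  Σ(formed) = 7436 kJ
ΔH = Σ(broken) − Σ(formed) = 7031 − 7436 = −405 kJ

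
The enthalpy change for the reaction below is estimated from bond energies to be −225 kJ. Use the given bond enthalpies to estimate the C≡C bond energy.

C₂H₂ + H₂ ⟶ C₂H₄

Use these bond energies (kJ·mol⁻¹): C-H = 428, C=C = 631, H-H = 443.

D(C≡C) ≈ 819 kJ/mol

Let D be the C≡C bond energy.
Σ(broken) = 1×D + 2×428 + 1×443 = 1299 + D
Σ(formed) = 4×428 + 1×631 = 2343
ΔH = Σ(broken) − Σ(formed) = (1299 + D) − (2343) = −1044 + D
Setting this equal to −225 kJ gives D = 819 kJ/mol.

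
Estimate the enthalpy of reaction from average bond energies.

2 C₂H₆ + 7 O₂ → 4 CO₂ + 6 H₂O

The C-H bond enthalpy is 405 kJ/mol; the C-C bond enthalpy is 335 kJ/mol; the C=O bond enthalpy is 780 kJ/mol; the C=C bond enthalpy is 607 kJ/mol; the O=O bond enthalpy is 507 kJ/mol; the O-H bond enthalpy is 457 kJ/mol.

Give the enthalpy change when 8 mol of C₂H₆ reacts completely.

ΔH = −10580 kJ

Bonds broken (reactants):
  C-C: 2 × 335 = 670
  C-H: 12 × 405 = 4860
  O=O: 7 × 507 = 3549
  Σ(broken) = 9079 kJ
Bonds formed (products):
  C=O: 8 × 780 = 6240
  O-H: 12 × 457 = 5484
  Σ(formed) = 11724 kJ
ΔH = Σ(broken) − Σ(formed) = 9079 − 11724 = −2645 kJ
For 4× the reaction as written: 4 × (−2645) = −10580 kJ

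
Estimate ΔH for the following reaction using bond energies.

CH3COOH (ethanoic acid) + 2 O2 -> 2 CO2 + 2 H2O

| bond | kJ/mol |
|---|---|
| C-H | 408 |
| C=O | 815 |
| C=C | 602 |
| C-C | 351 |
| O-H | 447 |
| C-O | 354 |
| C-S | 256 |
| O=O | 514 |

Bonds broken (reactants):
  C-C: 1 × 351 = 351
  C-H: 3 × 408 = 1224
  C-O: 1 × 354 = 354
  C=O: 1 × 815 = 815
  O-H: 1 × 447 = 447
  O=O: 2 × 514 = 1028
  Σ(broken) = 4219 kJ
Bonds formed (products):
  C=O: 4 × 815 = 3260
  O-H: 4 × 447 = 1788
  Σ(formed) = 5048 kJ
ΔH = Σ(broken) − Σ(formed) = 4219 − 5048 = −829 kJ

ΔH ≈ −829 kJ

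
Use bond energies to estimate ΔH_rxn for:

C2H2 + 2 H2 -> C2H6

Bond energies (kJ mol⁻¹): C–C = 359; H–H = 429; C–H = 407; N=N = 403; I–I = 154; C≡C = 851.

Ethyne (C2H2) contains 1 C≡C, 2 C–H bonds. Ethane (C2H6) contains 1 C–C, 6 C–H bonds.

ΔH ≈ −278 kJ

Bonds broken (reactants):
  C≡C: 1 × 851 = 851
  C–H: 2 × 407 = 814
  H–H: 2 × 429 = 858
  Σ(broken) = 2523 kJ
Bonds formed (products):
  C–C: 1 × 359 = 359
  C–H: 6 × 407 = 2442
  Σ(formed) = 2801 kJ
ΔH = Σ(broken) − Σ(formed) = 2523 − 2801 = −278 kJ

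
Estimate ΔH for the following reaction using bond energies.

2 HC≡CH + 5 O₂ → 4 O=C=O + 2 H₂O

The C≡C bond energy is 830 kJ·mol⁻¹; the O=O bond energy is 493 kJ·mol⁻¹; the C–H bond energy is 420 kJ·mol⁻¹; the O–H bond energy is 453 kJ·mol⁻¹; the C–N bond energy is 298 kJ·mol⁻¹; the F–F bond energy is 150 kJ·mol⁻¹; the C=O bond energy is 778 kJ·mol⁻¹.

Bonds broken (reactants):
  C≡C: 2 × 830 = 1660
  C–H: 4 × 420 = 1680
  O=O: 5 × 493 = 2465
  Σ(broken) = 5805 kJ
Bonds formed (products):
  C=O: 8 × 778 = 6224
  O–H: 4 × 453 = 1812
  Σ(formed) = 8036 kJ
ΔH = Σ(broken) − Σ(formed) = 5805 − 8036 = −2231 kJ

ΔH ≈ −2231 kJ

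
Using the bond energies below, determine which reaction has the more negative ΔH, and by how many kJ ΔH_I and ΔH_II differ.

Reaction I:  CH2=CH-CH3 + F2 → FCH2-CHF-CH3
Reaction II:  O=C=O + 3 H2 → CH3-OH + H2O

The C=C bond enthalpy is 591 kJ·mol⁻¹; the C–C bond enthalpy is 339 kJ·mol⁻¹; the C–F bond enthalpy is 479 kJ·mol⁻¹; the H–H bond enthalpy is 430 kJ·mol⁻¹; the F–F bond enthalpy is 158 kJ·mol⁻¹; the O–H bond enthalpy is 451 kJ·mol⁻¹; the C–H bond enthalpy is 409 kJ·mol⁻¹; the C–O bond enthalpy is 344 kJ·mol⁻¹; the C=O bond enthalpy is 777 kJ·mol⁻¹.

Reaction I, by 468 kJ

Reaction I:
  Bonds broken (reactants):
    C–C: 1 × 339 = 339
    C–H: 6 × 409 = 2454
    C=C: 1 × 591 = 591
    F–F: 1 × 158 = 158
    Σ(broken) = 3542 kJ
  Bonds formed (products):
    C–C: 2 × 339 = 678
    C–F: 2 × 479 = 958
    C–H: 6 × 409 = 2454
    Σ(formed) = 4090 kJ
  ΔH_I = 3542 − 4090 = −548 kJ
Reaction II:
  Bonds broken (reactants):
    C=O: 2 × 777 = 1554
    H–H: 3 × 430 = 1290
    Σ(broken) = 2844 kJ
  Bonds formed (products):
    C–H: 3 × 409 = 1227
    C–O: 1 × 344 = 344
    O–H: 3 × 451 = 1353
    Σ(formed) = 2924 kJ
  ΔH_II = 2844 − 2924 = −80 kJ
ΔH_I − ΔH_II = −468 kJ, so reaction I has the more negative ΔH; |ΔH_I − ΔH_II| = 468 kJ.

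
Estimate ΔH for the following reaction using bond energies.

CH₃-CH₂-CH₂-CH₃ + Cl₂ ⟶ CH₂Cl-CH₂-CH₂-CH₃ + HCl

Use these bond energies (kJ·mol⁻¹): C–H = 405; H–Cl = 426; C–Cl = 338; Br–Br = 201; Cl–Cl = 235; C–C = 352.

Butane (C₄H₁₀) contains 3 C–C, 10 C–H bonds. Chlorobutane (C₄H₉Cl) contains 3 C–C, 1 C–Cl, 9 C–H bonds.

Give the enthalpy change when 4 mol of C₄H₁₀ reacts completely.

Bonds broken (reactants):
  C–C: 3 × 352 = 1056
  C–H: 10 × 405 = 4050
  Cl–Cl: 1 × 235 = 235
  Σ(broken) = 5341 kJ
Bonds formed (products):
  C–C: 3 × 352 = 1056
  C–Cl: 1 × 338 = 338
  C–H: 9 × 405 = 3645
  H–Cl: 1 × 426 = 426
  Σ(formed) = 5465 kJ
ΔH = Σ(broken) − Σ(formed) = 5341 − 5465 = −124 kJ
For 4× the reaction as written: 4 × (−124) = −496 kJ

ΔH = −496 kJ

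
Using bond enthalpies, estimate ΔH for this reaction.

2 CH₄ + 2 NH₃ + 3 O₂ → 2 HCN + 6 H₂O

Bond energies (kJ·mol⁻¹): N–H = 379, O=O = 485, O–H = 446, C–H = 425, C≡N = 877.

ΔH ≈ −827 kJ

Bonds broken (reactants):
  C–H: 8 × 425 = 3400
  N–H: 6 × 379 = 2274
  O=O: 3 × 485 = 1455
  Σ(broken) = 7129 kJ
Bonds formed (products):
  C≡N: 2 × 877 = 1754
  C–H: 2 × 425 = 850
  O–H: 12 × 446 = 5352
  Σ(formed) = 7956 kJ
ΔH = Σ(broken) − Σ(formed) = 7129 − 7956 = −827 kJ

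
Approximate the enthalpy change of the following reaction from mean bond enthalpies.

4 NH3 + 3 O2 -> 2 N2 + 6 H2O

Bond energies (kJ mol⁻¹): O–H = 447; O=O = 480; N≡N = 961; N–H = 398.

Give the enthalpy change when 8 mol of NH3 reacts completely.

Bonds broken (reactants):
  N–H: 12 × 398 = 4776
  O=O: 3 × 480 = 1440
  Σ(broken) = 6216 kJ
Bonds formed (products):
  N≡N: 2 × 961 = 1922
  O–H: 12 × 447 = 5364
  Σ(formed) = 7286 kJ
ΔH = Σ(broken) − Σ(formed) = 6216 − 7286 = −1070 kJ
For 2× the reaction as written: 2 × (−1070) = −2140 kJ

ΔH = −2140 kJ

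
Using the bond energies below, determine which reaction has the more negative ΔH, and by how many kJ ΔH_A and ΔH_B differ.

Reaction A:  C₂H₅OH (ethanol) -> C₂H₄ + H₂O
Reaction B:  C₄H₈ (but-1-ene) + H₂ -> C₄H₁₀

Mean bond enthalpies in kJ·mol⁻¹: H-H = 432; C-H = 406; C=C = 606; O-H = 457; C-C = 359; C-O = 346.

Reaction A:
  Bonds broken (reactants):
    C-C: 1 × 359 = 359
    C-H: 5 × 406 = 2030
    C-O: 1 × 346 = 346
    O-H: 1 × 457 = 457
    Σ(broken) = 3192 kJ
  Bonds formed (products):
    C-H: 4 × 406 = 1624
    C=C: 1 × 606 = 606
    O-H: 2 × 457 = 914
    Σ(formed) = 3144 kJ
  ΔH_A = 3192 − 3144 = +48 kJ
Reaction B:
  Bonds broken (reactants):
    C-C: 2 × 359 = 718
    C-H: 8 × 406 = 3248
    C=C: 1 × 606 = 606
    H-H: 1 × 432 = 432
    Σ(broken) = 5004 kJ
  Bonds formed (products):
    C-C: 3 × 359 = 1077
    C-H: 10 × 406 = 4060
    Σ(formed) = 5137 kJ
  ΔH_B = 5004 − 5137 = −133 kJ
ΔH_A − ΔH_B = +181 kJ, so reaction B has the more negative ΔH; |ΔH_A − ΔH_B| = 181 kJ.

Reaction B, by 181 kJ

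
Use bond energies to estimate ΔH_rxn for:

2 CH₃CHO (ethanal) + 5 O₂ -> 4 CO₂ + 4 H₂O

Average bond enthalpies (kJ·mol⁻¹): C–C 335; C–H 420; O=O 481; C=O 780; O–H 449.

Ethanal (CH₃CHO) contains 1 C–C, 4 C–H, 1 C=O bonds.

ΔH ≈ −1837 kJ

Bonds broken (reactants):
  C–C: 2 × 335 = 670
  C–H: 8 × 420 = 3360
  C=O: 2 × 780 = 1560
  O=O: 5 × 481 = 2405
  Σ(broken) = 7995 kJ
Bonds formed (products):
  C=O: 8 × 780 = 6240
  O–H: 8 × 449 = 3592
  Σ(formed) = 9832 kJ
ΔH = Σ(broken) − Σ(formed) = 7995 − 9832 = −1837 kJ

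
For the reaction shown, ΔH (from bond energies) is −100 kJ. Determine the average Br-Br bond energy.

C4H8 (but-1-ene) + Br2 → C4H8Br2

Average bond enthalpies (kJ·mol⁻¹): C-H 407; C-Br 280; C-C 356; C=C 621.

D(Br-Br) ≈ 195 kJ/mol

Let D be the Br-Br bond energy.
Σ(broken) = 1×D + 2×356 + 8×407 + 1×621 = 4589 + D
Σ(formed) = 2×280 + 3×356 + 8×407 = 4884
ΔH = Σ(broken) − Σ(formed) = (4589 + D) − (4884) = −295 + D
Setting this equal to −100 kJ gives D = 195 kJ/mol.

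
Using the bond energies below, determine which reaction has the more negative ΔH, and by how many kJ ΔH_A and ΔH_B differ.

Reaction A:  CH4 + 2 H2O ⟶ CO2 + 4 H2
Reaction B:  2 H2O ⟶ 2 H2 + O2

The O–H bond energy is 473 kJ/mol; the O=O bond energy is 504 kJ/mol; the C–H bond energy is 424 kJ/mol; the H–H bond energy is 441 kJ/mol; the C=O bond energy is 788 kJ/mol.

Reaction A, by 258 kJ

Reaction A:
  Bonds broken (reactants):
    C–H: 4 × 424 = 1696
    O–H: 4 × 473 = 1892
    Σ(broken) = 3588 kJ
  Bonds formed (products):
    C=O: 2 × 788 = 1576
    H–H: 4 × 441 = 1764
    Σ(formed) = 3340 kJ
  ΔH_A = 3588 − 3340 = +248 kJ
Reaction B:
  Bonds broken (reactants):
    O–H: 4 × 473 = 1892
    Σ(broken) = 1892 kJ
  Bonds formed (products):
    H–H: 2 × 441 = 882
    O=O: 1 × 504 = 504
    Σ(formed) = 1386 kJ
  ΔH_B = 1892 − 1386 = +506 kJ
ΔH_A − ΔH_B = −258 kJ, so reaction A has the more negative ΔH; |ΔH_A − ΔH_B| = 258 kJ.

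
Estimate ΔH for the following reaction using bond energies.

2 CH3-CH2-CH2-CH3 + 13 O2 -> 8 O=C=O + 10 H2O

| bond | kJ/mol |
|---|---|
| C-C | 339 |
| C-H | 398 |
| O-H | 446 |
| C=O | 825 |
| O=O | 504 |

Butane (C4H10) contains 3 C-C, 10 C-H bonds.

Bonds broken (reactants):
  C-C: 6 × 339 = 2034
  C-H: 20 × 398 = 7960
  O=O: 13 × 504 = 6552
  Σ(broken) = 16546 kJ
Bonds formed (products):
  C=O: 16 × 825 = 13200
  O-H: 20 × 446 = 8920
  Σ(formed) = 22120 kJ
ΔH = Σ(broken) − Σ(formed) = 16546 − 22120 = −5574 kJ

ΔH ≈ −5574 kJ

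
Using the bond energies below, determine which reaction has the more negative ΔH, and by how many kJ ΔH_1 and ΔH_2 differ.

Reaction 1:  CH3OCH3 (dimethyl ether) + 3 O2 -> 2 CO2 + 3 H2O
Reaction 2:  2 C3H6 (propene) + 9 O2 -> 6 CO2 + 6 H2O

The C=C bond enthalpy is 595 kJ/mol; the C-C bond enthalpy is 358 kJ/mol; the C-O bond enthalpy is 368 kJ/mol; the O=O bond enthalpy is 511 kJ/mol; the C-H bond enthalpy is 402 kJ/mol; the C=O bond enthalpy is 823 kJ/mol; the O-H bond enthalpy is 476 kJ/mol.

Reaction 2, by 2792 kJ

Reaction 1:
  Bonds broken (reactants):
    C-H: 6 × 402 = 2412
    C-O: 2 × 368 = 736
    O=O: 3 × 511 = 1533
    Σ(broken) = 4681 kJ
  Bonds formed (products):
    C=O: 4 × 823 = 3292
    O-H: 6 × 476 = 2856
    Σ(formed) = 6148 kJ
  ΔH_1 = 4681 − 6148 = −1467 kJ
Reaction 2:
  Bonds broken (reactants):
    C-C: 2 × 358 = 716
    C-H: 12 × 402 = 4824
    C=C: 2 × 595 = 1190
    O=O: 9 × 511 = 4599
    Σ(broken) = 11329 kJ
  Bonds formed (products):
    C=O: 12 × 823 = 9876
    O-H: 12 × 476 = 5712
    Σ(formed) = 15588 kJ
  ΔH_2 = 11329 − 15588 = −4259 kJ
ΔH_1 − ΔH_2 = +2792 kJ, so reaction 2 has the more negative ΔH; |ΔH_1 − ΔH_2| = 2792 kJ.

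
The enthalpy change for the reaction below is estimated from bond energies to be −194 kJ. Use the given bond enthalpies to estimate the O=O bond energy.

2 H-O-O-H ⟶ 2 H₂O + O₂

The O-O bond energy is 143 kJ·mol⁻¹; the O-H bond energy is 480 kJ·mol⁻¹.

Let D be the O=O bond energy.
Σ(broken) = 4×480 + 2×143 = 2206
Σ(formed) = 4×480 + 1×D = 1920 + D
ΔH = Σ(broken) − Σ(formed) = (2206) − (1920 + D) = +286 − D
Setting this equal to −194 kJ gives D = 480 kJ/mol.

D(O=O) ≈ 480 kJ/mol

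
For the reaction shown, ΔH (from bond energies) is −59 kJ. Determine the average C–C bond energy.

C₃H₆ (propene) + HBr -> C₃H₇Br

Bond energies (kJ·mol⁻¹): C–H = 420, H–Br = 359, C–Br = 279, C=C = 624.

Let D be the C–C bond energy.
Σ(broken) = 1×D + 6×420 + 1×624 + 1×359 = 3503 + D
Σ(formed) = 1×279 + 2×D + 7×420 = 3219 + 2D
ΔH = Σ(broken) − Σ(formed) = (3503 + D) − (3219 + 2D) = +284 − D
Setting this equal to −59 kJ gives D = 343 kJ/mol.

D(C–C) ≈ 343 kJ/mol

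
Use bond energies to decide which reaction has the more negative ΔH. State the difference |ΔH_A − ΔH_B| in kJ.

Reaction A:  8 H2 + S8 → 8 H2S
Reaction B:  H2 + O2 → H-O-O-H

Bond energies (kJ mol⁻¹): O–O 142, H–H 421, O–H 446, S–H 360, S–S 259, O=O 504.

Reaction A:
  Bonds broken (reactants):
    H–H: 8 × 421 = 3368
    S–S: 8 × 259 = 2072
    Σ(broken) = 5440 kJ
  Bonds formed (products):
    S–H: 16 × 360 = 5760
    Σ(formed) = 5760 kJ
  ΔH_A = 5440 − 5760 = −320 kJ
Reaction B:
  Bonds broken (reactants):
    H–H: 1 × 421 = 421
    O=O: 1 × 504 = 504
    Σ(broken) = 925 kJ
  Bonds formed (products):
    O–H: 2 × 446 = 892
    O–O: 1 × 142 = 142
    Σ(formed) = 1034 kJ
  ΔH_B = 925 − 1034 = −109 kJ
ΔH_A − ΔH_B = −211 kJ, so reaction A has the more negative ΔH; |ΔH_A − ΔH_B| = 211 kJ.

Reaction A, by 211 kJ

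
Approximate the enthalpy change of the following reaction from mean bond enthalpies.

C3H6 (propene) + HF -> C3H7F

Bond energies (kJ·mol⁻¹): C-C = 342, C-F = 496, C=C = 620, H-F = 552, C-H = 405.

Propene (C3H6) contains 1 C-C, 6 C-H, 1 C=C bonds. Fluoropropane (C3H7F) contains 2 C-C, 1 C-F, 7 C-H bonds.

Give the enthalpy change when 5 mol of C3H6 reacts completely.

Bonds broken (reactants):
  C-C: 1 × 342 = 342
  C-H: 6 × 405 = 2430
  C=C: 1 × 620 = 620
  H-F: 1 × 552 = 552
  Σ(broken) = 3944 kJ
Bonds formed (products):
  C-C: 2 × 342 = 684
  C-F: 1 × 496 = 496
  C-H: 7 × 405 = 2835
  Σ(formed) = 4015 kJ
ΔH = Σ(broken) − Σ(formed) = 3944 − 4015 = −71 kJ
For 5× the reaction as written: 5 × (−71) = −355 kJ

ΔH = −355 kJ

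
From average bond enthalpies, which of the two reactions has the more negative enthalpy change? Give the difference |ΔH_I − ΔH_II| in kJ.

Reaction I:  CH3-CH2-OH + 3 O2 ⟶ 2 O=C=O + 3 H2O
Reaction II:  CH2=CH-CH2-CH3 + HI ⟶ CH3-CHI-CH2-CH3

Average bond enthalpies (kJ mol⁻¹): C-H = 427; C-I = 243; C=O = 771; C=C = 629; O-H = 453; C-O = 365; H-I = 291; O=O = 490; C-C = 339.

Reaction I, by 951 kJ

Reaction I:
  Bonds broken (reactants):
    C-C: 1 × 339 = 339
    C-H: 5 × 427 = 2135
    C-O: 1 × 365 = 365
    O-H: 1 × 453 = 453
    O=O: 3 × 490 = 1470
    Σ(broken) = 4762 kJ
  Bonds formed (products):
    C=O: 4 × 771 = 3084
    O-H: 6 × 453 = 2718
    Σ(formed) = 5802 kJ
  ΔH_I = 4762 − 5802 = −1040 kJ
Reaction II:
  Bonds broken (reactants):
    C-C: 2 × 339 = 678
    C-H: 8 × 427 = 3416
    C=C: 1 × 629 = 629
    H-I: 1 × 291 = 291
    Σ(broken) = 5014 kJ
  Bonds formed (products):
    C-C: 3 × 339 = 1017
    C-H: 9 × 427 = 3843
    C-I: 1 × 243 = 243
    Σ(formed) = 5103 kJ
  ΔH_II = 5014 − 5103 = −89 kJ
ΔH_I − ΔH_II = −951 kJ, so reaction I has the more negative ΔH; |ΔH_I − ΔH_II| = 951 kJ.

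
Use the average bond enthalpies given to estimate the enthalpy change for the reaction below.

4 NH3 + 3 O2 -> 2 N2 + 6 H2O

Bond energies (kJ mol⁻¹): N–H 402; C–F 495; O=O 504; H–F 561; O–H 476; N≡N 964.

Bonds broken (reactants):
  N–H: 12 × 402 = 4824
  O=O: 3 × 504 = 1512
  Σ(broken) = 6336 kJ
Bonds formed (products):
  N≡N: 2 × 964 = 1928
  O–H: 12 × 476 = 5712
  Σ(formed) = 7640 kJ
ΔH = Σ(broken) − Σ(formed) = 6336 − 7640 = −1304 kJ

ΔH ≈ −1304 kJ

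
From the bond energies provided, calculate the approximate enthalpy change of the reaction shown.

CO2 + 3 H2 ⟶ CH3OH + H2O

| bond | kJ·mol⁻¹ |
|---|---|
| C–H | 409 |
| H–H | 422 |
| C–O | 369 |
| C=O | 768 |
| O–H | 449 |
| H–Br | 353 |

Bonds broken (reactants):
  C=O: 2 × 768 = 1536
  H–H: 3 × 422 = 1266
  Σ(broken) = 2802 kJ
Bonds formed (products):
  C–H: 3 × 409 = 1227
  C–O: 1 × 369 = 369
  O–H: 3 × 449 = 1347
  Σ(formed) = 2943 kJ
ΔH = Σ(broken) − Σ(formed) = 2802 − 2943 = −141 kJ

ΔH ≈ −141 kJ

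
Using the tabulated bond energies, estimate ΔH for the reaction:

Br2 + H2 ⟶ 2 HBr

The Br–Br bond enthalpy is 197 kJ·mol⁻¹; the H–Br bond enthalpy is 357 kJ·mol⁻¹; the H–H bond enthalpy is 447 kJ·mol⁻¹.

Bonds broken (reactants):
  Br–Br: 1 × 197 = 197
  H–H: 1 × 447 = 447
  Σ(broken) = 644 kJ
Bonds formed (products):
  H–Br: 2 × 357 = 714
  Σ(formed) = 714 kJ
ΔH = Σ(broken) − Σ(formed) = 644 − 714 = −70 kJ

ΔH ≈ −70 kJ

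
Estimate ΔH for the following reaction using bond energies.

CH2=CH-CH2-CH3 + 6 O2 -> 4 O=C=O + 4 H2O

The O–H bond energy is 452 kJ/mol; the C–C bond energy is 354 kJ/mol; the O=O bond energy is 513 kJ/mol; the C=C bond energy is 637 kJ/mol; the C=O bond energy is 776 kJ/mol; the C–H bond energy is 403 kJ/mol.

Bonds broken (reactants):
  C–C: 2 × 354 = 708
  C–H: 8 × 403 = 3224
  C=C: 1 × 637 = 637
  O=O: 6 × 513 = 3078
  Σ(broken) = 7647 kJ
Bonds formed (products):
  C=O: 8 × 776 = 6208
  O–H: 8 × 452 = 3616
  Σ(formed) = 9824 kJ
ΔH = Σ(broken) − Σ(formed) = 7647 − 9824 = −2177 kJ

ΔH ≈ −2177 kJ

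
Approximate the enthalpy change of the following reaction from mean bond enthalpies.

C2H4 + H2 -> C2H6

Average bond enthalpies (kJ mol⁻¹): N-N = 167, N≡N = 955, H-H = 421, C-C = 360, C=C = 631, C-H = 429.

Bonds broken (reactants):
  C-H: 4 × 429 = 1716
  C=C: 1 × 631 = 631
  H-H: 1 × 421 = 421
  Σ(broken) = 2768 kJ
Bonds formed (products):
  C-C: 1 × 360 = 360
  C-H: 6 × 429 = 2574
  Σ(formed) = 2934 kJ
ΔH = Σ(broken) − Σ(formed) = 2768 − 2934 = −166 kJ

ΔH ≈ −166 kJ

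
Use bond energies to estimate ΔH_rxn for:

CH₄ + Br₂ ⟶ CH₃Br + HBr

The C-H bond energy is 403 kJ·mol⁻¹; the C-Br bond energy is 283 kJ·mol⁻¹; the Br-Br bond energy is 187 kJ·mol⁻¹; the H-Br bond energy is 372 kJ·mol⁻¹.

Bonds broken (reactants):
  Br-Br: 1 × 187 = 187
  C-H: 4 × 403 = 1612
  Σ(broken) = 1799 kJ
Bonds formed (products):
  C-Br: 1 × 283 = 283
  C-H: 3 × 403 = 1209
  H-Br: 1 × 372 = 372
  Σ(formed) = 1864 kJ
ΔH = Σ(broken) − Σ(formed) = 1799 − 1864 = −65 kJ

ΔH ≈ −65 kJ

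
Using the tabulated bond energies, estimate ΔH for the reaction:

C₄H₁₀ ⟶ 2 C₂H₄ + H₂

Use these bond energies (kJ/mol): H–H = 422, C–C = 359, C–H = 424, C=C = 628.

Bonds broken (reactants):
  C–C: 3 × 359 = 1077
  C–H: 10 × 424 = 4240
  Σ(broken) = 5317 kJ
Bonds formed (products):
  C–H: 8 × 424 = 3392
  C=C: 2 × 628 = 1256
  H–H: 1 × 422 = 422
  Σ(formed) = 5070 kJ
ΔH = Σ(broken) − Σ(formed) = 5317 − 5070 = +247 kJ

ΔH ≈ +247 kJ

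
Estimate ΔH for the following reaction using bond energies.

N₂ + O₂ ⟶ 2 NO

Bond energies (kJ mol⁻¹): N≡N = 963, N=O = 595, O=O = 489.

ΔH ≈ +262 kJ

Bonds broken (reactants):
  N≡N: 1 × 963 = 963
  O=O: 1 × 489 = 489
  Σ(broken) = 1452 kJ
Bonds formed (products):
  N=O: 2 × 595 = 1190
  Σ(formed) = 1190 kJ
ΔH = Σ(broken) − Σ(formed) = 1452 − 1190 = +262 kJ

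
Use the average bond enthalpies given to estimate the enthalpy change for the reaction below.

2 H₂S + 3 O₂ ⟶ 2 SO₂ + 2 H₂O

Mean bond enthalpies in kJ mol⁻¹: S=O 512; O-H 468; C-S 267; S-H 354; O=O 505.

Bonds broken (reactants):
  O=O: 3 × 505 = 1515
  S-H: 4 × 354 = 1416
  Σ(broken) = 2931 kJ
Bonds formed (products):
  O-H: 4 × 468 = 1872
  S=O: 4 × 512 = 2048
  Σ(formed) = 3920 kJ
ΔH = Σ(broken) − Σ(formed) = 2931 − 3920 = −989 kJ

ΔH ≈ −989 kJ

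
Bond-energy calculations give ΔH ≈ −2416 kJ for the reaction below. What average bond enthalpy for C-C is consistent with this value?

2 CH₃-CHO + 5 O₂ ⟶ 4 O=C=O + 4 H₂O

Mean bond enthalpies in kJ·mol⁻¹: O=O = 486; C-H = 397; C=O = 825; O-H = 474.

Let D be the C-C bond energy.
Σ(broken) = 2×D + 8×397 + 2×825 + 5×486 = 7256 + 2D
Σ(formed) = 8×825 + 8×474 = 10392
ΔH = Σ(broken) − Σ(formed) = (7256 + 2D) − (10392) = −3136 + 2D
Setting this equal to −2416 kJ gives 2D = 720, so D = 360 kJ/mol.

D(C-C) ≈ 360 kJ/mol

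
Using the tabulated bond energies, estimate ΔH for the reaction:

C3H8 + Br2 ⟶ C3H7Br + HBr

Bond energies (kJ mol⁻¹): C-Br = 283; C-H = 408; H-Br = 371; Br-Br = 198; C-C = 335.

Bonds broken (reactants):
  Br-Br: 1 × 198 = 198
  C-C: 2 × 335 = 670
  C-H: 8 × 408 = 3264
  Σ(broken) = 4132 kJ
Bonds formed (products):
  C-Br: 1 × 283 = 283
  C-C: 2 × 335 = 670
  C-H: 7 × 408 = 2856
  H-Br: 1 × 371 = 371
  Σ(formed) = 4180 kJ
ΔH = Σ(broken) − Σ(formed) = 4132 − 4180 = −48 kJ

ΔH ≈ −48 kJ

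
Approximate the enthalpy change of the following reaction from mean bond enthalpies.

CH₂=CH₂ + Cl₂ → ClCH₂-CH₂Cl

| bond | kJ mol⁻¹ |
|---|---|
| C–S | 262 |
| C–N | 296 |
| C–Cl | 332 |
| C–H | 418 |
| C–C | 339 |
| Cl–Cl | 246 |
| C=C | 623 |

Bonds broken (reactants):
  C–H: 4 × 418 = 1672
  C=C: 1 × 623 = 623
  Cl–Cl: 1 × 246 = 246
  Σ(broken) = 2541 kJ
Bonds formed (products):
  C–C: 1 × 339 = 339
  C–Cl: 2 × 332 = 664
  C–H: 4 × 418 = 1672
  Σ(formed) = 2675 kJ
ΔH = Σ(broken) − Σ(formed) = 2541 − 2675 = −134 kJ

ΔH ≈ −134 kJ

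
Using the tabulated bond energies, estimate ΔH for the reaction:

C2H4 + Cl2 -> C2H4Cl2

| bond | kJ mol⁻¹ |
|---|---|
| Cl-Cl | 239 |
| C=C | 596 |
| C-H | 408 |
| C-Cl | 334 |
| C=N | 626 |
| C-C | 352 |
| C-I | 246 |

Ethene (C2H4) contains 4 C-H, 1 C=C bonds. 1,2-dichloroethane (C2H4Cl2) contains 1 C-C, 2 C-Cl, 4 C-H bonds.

ΔH ≈ −185 kJ

Bonds broken (reactants):
  C-H: 4 × 408 = 1632
  C=C: 1 × 596 = 596
  Cl-Cl: 1 × 239 = 239
  Σ(broken) = 2467 kJ
Bonds formed (products):
  C-C: 1 × 352 = 352
  C-Cl: 2 × 334 = 668
  C-H: 4 × 408 = 1632
  Σ(formed) = 2652 kJ
ΔH = Σ(broken) − Σ(formed) = 2467 − 2652 = −185 kJ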